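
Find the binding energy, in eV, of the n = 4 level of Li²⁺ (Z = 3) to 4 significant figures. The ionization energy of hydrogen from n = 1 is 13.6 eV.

E_n = −13.6 Z²/n² = −122.4/n² eV for Z = 3.
E_4 = −122.4/16 = −7.650 eV, so ionization (to E = 0) requires 7.650 eV.

7.650 eV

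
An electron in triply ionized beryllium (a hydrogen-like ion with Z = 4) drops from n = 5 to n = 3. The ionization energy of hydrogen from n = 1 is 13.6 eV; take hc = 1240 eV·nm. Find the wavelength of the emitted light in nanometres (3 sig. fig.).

For Z = 4 the level energies scale as Z², so the effective Rydberg energy is 13.6 × 16 = 217.6 eV.
ΔE = 217.6 × (1/3² − 1/5²) = 217.6 × 0.07111 = 15.47 eV.
λ = hc/ΔE = 1240 / 15.47 = 80.1 nm.

80.1 nm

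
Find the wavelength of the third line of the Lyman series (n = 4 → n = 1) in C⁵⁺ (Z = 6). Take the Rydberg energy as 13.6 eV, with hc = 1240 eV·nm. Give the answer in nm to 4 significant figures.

2.702 nm

The Lyman series terminates on n_f = 1; the third line has n_i = 1+3 = 4.
ΔE = 489.6 × (1/1² − 1/4²) = 459.0 eV.
λ = 1240 / 459.0 = 2.702 nm.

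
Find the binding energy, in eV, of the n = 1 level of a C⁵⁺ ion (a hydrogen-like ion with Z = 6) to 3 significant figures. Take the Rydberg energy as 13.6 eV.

490 eV

E_n = −13.6 Z²/n² = −489.6/n² eV for Z = 6.
E_1 = −489.6/1 = −490 eV, so ionization (to E = 0) requires 490 eV.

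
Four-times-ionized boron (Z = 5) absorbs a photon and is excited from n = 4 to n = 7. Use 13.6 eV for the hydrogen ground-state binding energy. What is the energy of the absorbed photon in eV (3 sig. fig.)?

14.3 eV

The Bohr energies scale as Z², so for Z = 5: E_n = −340.0/n² eV.
E_7 = −340.0/49 = −6.939 eV and E_4 = −340.0/16 = −21.25 eV.
The photon energy is |E_7 − E_4| = 14.3 eV.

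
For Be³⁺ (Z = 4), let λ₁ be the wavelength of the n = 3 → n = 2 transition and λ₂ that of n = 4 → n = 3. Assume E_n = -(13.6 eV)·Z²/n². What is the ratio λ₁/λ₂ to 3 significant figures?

0.350

λ ∝ 1/ΔE ∝ 1/(1/n_f² − 1/n_i²), and the Z² and hc factors cancel in the ratio.
λ₁/λ₂ = (1/3² − 1/4²)/(1/2² − 1/3²) = 0.04861/0.1389 = 0.350.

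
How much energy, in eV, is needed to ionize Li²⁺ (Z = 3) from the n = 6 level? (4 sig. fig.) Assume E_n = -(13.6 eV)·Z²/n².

3.400 eV

E_n = −13.6 Z²/n² = −122.4/n² eV for Z = 3.
E_6 = −122.4/36 = −3.400 eV, so ionization (to E = 0) requires 3.400 eV.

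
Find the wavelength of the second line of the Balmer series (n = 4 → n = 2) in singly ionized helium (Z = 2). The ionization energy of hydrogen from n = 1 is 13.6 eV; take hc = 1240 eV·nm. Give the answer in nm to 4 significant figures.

The Balmer series terminates on n_f = 2; the second line has n_i = 2+2 = 4.
ΔE = 54.40 × (1/2² − 1/4²) = 10.20 eV.
λ = 1240 / 10.20 = 121.6 nm.

121.6 nm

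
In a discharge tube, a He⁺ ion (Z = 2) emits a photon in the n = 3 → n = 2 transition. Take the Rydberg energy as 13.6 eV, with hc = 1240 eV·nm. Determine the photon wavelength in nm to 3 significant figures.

For Z = 2 the level energies scale as Z², so the effective Rydberg energy is 13.6 × 4 = 54.40 eV.
ΔE = 54.40 × (1/2² − 1/3²) = 54.40 × 0.1389 = 7.556 eV.
λ = hc/ΔE = 1240 / 7.556 = 164 nm.

164 nm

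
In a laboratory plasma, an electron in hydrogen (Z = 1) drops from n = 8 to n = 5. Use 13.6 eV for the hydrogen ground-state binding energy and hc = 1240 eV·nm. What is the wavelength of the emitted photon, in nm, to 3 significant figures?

3740 nm

ΔE = 13.60 × (1/5² − 1/8²) = 13.60 × 0.02438 = 0.3315 eV.
λ = hc/ΔE = 1240 / 0.3315 = 3740 nm.
This line belongs to the Pfund series.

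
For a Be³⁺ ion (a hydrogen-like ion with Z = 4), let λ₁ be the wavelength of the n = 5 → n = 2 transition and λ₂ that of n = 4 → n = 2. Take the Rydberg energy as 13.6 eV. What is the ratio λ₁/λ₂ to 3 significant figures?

λ ∝ 1/ΔE ∝ 1/(1/n_f² − 1/n_i²), and the Z² and hc factors cancel in the ratio.
λ₁/λ₂ = (1/2² − 1/4²)/(1/2² − 1/5²) = 0.1875/0.2100 = 0.893.

0.893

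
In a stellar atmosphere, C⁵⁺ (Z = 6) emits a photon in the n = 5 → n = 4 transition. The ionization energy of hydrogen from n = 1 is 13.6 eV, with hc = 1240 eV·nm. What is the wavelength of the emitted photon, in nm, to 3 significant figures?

For Z = 6 the level energies scale as Z², so the effective Rydberg energy is 13.6 × 36 = 489.6 eV.
ΔE = 489.6 × (1/4² − 1/5²) = 489.6 × 0.02250 = 11.02 eV.
λ = hc/ΔE = 1240 / 11.02 = 113 nm.

113 nm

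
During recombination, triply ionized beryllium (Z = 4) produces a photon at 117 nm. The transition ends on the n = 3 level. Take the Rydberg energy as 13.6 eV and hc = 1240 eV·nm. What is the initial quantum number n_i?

n_i = 4

The photon energy is ΔE = hc/λ = 1240 / 117 = 10.60 eV.
With Z = 4, ΔE = 217.6 × (1/n_f² − 1/n_i²), so 1/n_f² − 1/n_i² = 0.04871.
With n_f = 3: 1/n_i² = 1/9 − 0.04871 = 0.06241, so n_i ≈ 4.00.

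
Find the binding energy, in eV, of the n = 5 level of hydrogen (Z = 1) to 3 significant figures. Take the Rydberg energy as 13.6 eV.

0.544 eV

E_5 = −13.60/25 = −0.544 eV, so ionization (to E = 0) requires 0.544 eV.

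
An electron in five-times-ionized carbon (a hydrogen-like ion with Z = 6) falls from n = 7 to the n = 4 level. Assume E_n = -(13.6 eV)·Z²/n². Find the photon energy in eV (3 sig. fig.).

The Bohr energies scale as Z², so for Z = 6: E_n = −489.6/n² eV.
E_7 = −489.6/49 = −9.992 eV and E_4 = −489.6/16 = −30.60 eV.
The photon energy is |E_7 − E_4| = 20.6 eV.

20.6 eV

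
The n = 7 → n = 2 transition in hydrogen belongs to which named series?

The series is set by the lower level: n_f = 2 is the Balmer series.

Balmer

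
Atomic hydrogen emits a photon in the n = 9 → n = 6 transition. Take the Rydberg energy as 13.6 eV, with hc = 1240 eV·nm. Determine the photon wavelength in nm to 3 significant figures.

5910 nm

ΔE = 13.60 × (1/6² − 1/9²) = 13.60 × 0.01543 = 0.2099 eV.
λ = hc/ΔE = 1240 / 0.2099 = 5910 nm.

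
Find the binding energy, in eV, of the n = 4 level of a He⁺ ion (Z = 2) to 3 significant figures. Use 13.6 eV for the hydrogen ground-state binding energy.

E_n = −13.6 Z²/n² = −54.40/n² eV for Z = 2.
E_4 = −54.40/16 = −3.40 eV, so ionization (to E = 0) requires 3.40 eV.

3.40 eV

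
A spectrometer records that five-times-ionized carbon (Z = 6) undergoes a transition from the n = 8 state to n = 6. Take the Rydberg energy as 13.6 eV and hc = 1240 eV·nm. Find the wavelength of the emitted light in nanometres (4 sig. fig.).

For Z = 6 the level energies scale as Z², so the effective Rydberg energy is 13.6 × 36 = 489.6 eV.
ΔE = 489.6 × (1/6² − 1/8²) = 489.6 × 0.01215 = 5.950 eV.
λ = hc/ΔE = 1240 / 5.950 = 208.4 nm.

208.4 nm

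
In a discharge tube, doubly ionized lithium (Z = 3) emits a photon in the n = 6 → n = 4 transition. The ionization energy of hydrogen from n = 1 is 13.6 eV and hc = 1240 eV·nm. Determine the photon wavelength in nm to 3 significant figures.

292 nm

For Z = 3 the level energies scale as Z², so the effective Rydberg energy is 13.6 × 9 = 122.4 eV.
ΔE = 122.4 × (1/4² − 1/6²) = 122.4 × 0.03472 = 4.250 eV.
λ = hc/ΔE = 1240 / 4.250 = 292 nm.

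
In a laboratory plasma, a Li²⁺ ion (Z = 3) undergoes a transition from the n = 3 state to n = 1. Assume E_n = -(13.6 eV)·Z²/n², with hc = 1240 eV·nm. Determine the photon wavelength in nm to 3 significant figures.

For Z = 3 the level energies scale as Z², so the effective Rydberg energy is 13.6 × 9 = 122.4 eV.
ΔE = 122.4 × (1/1² − 1/3²) = 122.4 × 0.8889 = 108.8 eV.
λ = hc/ΔE = 1240 / 108.8 = 11.4 nm.

11.4 nm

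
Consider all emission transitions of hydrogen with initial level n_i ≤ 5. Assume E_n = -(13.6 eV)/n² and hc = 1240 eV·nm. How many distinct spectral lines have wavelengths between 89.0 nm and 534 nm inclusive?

6

Enumerate all n_i → n_f pairs with 1 ≤ n_f < n_i ≤ 5 and compute λ = 1240 / [13.6·1·(1/n_f² − 1/n_i²)].
Lines falling in [89.0, 534] nm: 5→1 (94.98 nm), 4→1 (97.25 nm), 3→1 (102.6 nm), 2→1 (121.6 nm), 5→2 (434.2 nm), 4→2 (486.3 nm).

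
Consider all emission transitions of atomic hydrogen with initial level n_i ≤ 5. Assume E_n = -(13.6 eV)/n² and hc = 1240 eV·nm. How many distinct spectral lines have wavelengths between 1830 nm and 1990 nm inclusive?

1

Enumerate all n_i → n_f pairs with 1 ≤ n_f < n_i ≤ 5 and compute λ = 1240 / [13.6·1·(1/n_f² − 1/n_i²)].
Lines falling in [1830, 1990] nm: 4→3 (1876 nm).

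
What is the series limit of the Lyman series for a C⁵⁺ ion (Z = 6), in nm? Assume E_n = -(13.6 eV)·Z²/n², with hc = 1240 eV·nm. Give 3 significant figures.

2.53 nm

The Lyman series has lower level n_f = 1; the series limit corresponds to n_i → ∞.
ΔE_max = 13.6 × 36 / 1² = 489.6 eV.
λ_min = 1240 / 489.6 = 2.53 nm.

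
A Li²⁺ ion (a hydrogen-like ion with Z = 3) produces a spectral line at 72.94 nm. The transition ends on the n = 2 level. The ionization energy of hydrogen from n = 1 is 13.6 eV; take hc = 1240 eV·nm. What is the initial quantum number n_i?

n_i = 3

The photon energy is ΔE = hc/λ = 1240 / 72.94 = 17.00 eV.
With Z = 3, ΔE = 122.4 × (1/n_f² − 1/n_i²), so 1/n_f² − 1/n_i² = 0.1389.
With n_f = 2: 1/n_i² = 1/4 − 0.1389 = 0.1111, so n_i ≈ 3.00.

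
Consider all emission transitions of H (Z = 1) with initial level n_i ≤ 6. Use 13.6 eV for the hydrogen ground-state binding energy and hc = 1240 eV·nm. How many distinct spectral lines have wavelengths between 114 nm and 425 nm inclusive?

Enumerate all n_i → n_f pairs with 1 ≤ n_f < n_i ≤ 6 and compute λ = 1240 / [13.6·1·(1/n_f² − 1/n_i²)].
Lines falling in [114, 425] nm: 2→1 (121.6 nm), 6→2 (410.3 nm).

2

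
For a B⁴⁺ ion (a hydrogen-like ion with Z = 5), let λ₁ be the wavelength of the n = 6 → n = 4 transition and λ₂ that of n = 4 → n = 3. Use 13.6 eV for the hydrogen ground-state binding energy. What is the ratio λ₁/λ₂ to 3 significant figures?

λ ∝ 1/ΔE ∝ 1/(1/n_f² − 1/n_i²), and the Z² and hc factors cancel in the ratio.
λ₁/λ₂ = (1/3² − 1/4²)/(1/4² − 1/6²) = 0.04861/0.03472 = 1.40.

1.40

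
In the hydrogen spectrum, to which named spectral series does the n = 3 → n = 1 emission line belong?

The series is set by the lower level: n_f = 1 is the Lyman series.

Lyman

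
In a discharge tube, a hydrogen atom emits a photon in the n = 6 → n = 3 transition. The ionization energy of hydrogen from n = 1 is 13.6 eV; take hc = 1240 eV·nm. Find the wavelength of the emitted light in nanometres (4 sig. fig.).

1094 nm

ΔE = 13.60 × (1/3² − 1/6²) = 13.60 × 0.08333 = 1.133 eV.
λ = hc/ΔE = 1240 / 1.133 = 1094 nm.
This line belongs to the Paschen series.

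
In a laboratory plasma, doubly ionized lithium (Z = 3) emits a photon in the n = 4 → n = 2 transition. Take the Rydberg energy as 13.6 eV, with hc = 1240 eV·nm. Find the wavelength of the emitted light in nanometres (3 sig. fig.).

For Z = 3 the level energies scale as Z², so the effective Rydberg energy is 13.6 × 9 = 122.4 eV.
ΔE = 122.4 × (1/2² − 1/4²) = 122.4 × 0.1875 = 22.95 eV.
λ = hc/ΔE = 1240 / 22.95 = 54.0 nm.

54.0 nm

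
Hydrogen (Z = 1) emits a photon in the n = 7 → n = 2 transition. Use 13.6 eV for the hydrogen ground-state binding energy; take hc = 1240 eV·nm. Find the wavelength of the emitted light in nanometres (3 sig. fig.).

ΔE = 13.60 × (1/2² − 1/7²) = 13.60 × 0.2296 = 3.122 eV.
λ = hc/ΔE = 1240 / 3.122 = 397 nm.
This line belongs to the Balmer series.

397 nm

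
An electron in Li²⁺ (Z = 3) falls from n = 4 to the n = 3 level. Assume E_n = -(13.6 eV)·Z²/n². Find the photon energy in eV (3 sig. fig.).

The Bohr energies scale as Z², so for Z = 3: E_n = −122.4/n² eV.
E_4 = −122.4/16 = −7.650 eV and E_3 = −122.4/9 = −13.60 eV.
The photon energy is |E_4 − E_3| = 5.95 eV.

5.95 eV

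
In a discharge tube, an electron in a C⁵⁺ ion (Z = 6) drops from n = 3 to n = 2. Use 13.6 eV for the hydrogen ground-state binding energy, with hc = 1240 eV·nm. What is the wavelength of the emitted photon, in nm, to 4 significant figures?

18.24 nm

For Z = 6 the level energies scale as Z², so the effective Rydberg energy is 13.6 × 36 = 489.6 eV.
ΔE = 489.6 × (1/2² − 1/3²) = 489.6 × 0.1389 = 68.00 eV.
λ = hc/ΔE = 1240 / 68.00 = 18.24 nm.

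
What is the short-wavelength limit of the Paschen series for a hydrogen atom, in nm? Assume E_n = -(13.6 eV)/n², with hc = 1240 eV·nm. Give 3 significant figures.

821 nm

The Paschen series has lower level n_f = 3; the series limit corresponds to n_i → ∞.
ΔE_max = 13.6 × 1 / 3² = 1.511 eV.
λ_min = 1240 / 1.511 = 821 nm.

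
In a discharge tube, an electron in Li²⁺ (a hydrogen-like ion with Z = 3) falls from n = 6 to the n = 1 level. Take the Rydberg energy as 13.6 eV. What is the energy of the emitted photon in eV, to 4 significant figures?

119.0 eV

The Bohr energies scale as Z², so for Z = 3: E_n = −122.4/n² eV.
E_6 = −122.4/36 = −3.400 eV and E_1 = −122.4/1 = −122.4 eV.
The photon energy is |E_6 − E_1| = 119.0 eV.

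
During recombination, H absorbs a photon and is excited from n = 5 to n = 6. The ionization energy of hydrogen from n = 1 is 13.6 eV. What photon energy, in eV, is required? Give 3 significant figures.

E_6 = −13.60/36 = −0.3778 eV and E_5 = −13.60/25 = −0.5440 eV.
The photon energy is |E_6 − E_5| = 0.166 eV.

0.166 eV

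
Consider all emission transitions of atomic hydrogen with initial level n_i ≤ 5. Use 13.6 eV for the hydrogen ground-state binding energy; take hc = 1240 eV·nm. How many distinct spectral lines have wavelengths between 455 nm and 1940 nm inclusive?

4

Enumerate all n_i → n_f pairs with 1 ≤ n_f < n_i ≤ 5 and compute λ = 1240 / [13.6·1·(1/n_f² − 1/n_i²)].
Lines falling in [455, 1940] nm: 4→2 (486.3 nm), 3→2 (656.5 nm), 5→3 (1282 nm), 4→3 (1876 nm).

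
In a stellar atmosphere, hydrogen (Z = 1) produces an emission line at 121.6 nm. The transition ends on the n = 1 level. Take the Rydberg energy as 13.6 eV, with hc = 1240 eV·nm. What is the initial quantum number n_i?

n_i = 2

The photon energy is ΔE = hc/λ = 1240 / 121.6 = 10.20 eV.
With Z = 1, ΔE = 13.60 × (1/n_f² − 1/n_i²), so 1/n_f² − 1/n_i² = 0.7498.
With n_f = 1: 1/n_i² = 1/1 − 0.7498 = 0.2502, so n_i ≈ 2.00.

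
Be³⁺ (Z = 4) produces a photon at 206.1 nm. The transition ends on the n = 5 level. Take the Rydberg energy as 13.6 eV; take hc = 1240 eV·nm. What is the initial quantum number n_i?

The photon energy is ΔE = hc/λ = 1240 / 206.1 = 6.016 eV.
With Z = 4, ΔE = 217.6 × (1/n_f² − 1/n_i²), so 1/n_f² − 1/n_i² = 0.02765.
With n_f = 5: 1/n_i² = 1/25 − 0.02765 = 0.01235, so n_i ≈ 9.00.

n_i = 9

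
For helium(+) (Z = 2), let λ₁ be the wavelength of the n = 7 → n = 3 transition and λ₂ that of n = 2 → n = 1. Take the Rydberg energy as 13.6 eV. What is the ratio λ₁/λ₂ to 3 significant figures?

λ ∝ 1/ΔE ∝ 1/(1/n_f² − 1/n_i²), and the Z² and hc factors cancel in the ratio.
λ₁/λ₂ = (1/1² − 1/2²)/(1/3² − 1/7²) = 0.7500/0.09070 = 8.27.

8.27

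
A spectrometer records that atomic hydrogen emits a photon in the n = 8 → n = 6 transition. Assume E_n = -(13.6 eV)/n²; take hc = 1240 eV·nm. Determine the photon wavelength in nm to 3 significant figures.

7500 nm

ΔE = 13.60 × (1/6² − 1/8²) = 13.60 × 0.01215 = 0.1653 eV.
λ = hc/ΔE = 1240 / 0.1653 = 7500 nm.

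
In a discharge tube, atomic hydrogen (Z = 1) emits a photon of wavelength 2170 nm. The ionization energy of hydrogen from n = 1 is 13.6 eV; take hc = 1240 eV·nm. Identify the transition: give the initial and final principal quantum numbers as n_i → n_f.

n_i = 7, n_f = 4

The photon energy is ΔE = hc/λ = 1240 / 2170 = 0.5714 eV.
With Z = 1, ΔE = 13.60 × (1/n_f² − 1/n_i²), so 1/n_f² − 1/n_i² = 0.04202.
Trying n_f = 4 gives 1/n_i² = 0.02048, i.e. n_i ≈ 7; this pair matches.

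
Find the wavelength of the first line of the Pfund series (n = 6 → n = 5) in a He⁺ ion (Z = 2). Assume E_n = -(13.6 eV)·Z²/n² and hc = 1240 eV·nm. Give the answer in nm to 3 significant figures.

1860 nm

The Pfund series terminates on n_f = 5; the first line has n_i = 5+1 = 6.
ΔE = 54.40 × (1/5² − 1/6²) = 0.6649 eV.
λ = 1240 / 0.6649 = 1860 nm.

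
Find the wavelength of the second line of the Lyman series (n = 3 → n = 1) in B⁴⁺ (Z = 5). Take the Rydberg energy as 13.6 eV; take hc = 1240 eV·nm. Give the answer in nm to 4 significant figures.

4.103 nm

The Lyman series terminates on n_f = 1; the second line has n_i = 1+2 = 3.
ΔE = 340.0 × (1/1² − 1/3²) = 302.2 eV.
λ = 1240 / 302.2 = 4.103 nm.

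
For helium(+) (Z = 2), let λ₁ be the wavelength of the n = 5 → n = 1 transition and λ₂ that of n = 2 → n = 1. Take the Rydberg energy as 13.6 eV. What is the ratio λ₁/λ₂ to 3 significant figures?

λ ∝ 1/ΔE ∝ 1/(1/n_f² − 1/n_i²), and the Z² and hc factors cancel in the ratio.
λ₁/λ₂ = (1/1² − 1/2²)/(1/1² − 1/5²) = 0.7500/0.9600 = 0.781.

0.781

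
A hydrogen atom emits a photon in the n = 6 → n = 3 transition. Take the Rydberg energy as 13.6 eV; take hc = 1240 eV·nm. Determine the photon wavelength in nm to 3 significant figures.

1090 nm

ΔE = 13.60 × (1/3² − 1/6²) = 13.60 × 0.08333 = 1.133 eV.
λ = hc/ΔE = 1240 / 1.133 = 1090 nm.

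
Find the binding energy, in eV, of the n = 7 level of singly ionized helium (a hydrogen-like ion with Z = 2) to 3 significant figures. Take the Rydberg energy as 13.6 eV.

E_n = −13.6 Z²/n² = −54.40/n² eV for Z = 2.
E_7 = −54.40/49 = −1.11 eV, so ionization (to E = 0) requires 1.11 eV.

1.11 eV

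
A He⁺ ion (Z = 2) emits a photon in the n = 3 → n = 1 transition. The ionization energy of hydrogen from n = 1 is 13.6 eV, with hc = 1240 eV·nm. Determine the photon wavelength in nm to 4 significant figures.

For Z = 2 the level energies scale as Z², so the effective Rydberg energy is 13.6 × 4 = 54.40 eV.
ΔE = 54.40 × (1/1² − 1/3²) = 54.40 × 0.8889 = 48.36 eV.
λ = hc/ΔE = 1240 / 48.36 = 25.64 nm.

25.64 nm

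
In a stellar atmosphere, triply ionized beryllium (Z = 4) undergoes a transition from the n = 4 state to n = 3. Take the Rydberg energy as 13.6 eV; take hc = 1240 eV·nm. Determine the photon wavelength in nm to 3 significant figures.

117 nm

For Z = 4 the level energies scale as Z², so the effective Rydberg energy is 13.6 × 16 = 217.6 eV.
ΔE = 217.6 × (1/3² − 1/4²) = 217.6 × 0.04861 = 10.58 eV.
λ = hc/ΔE = 1240 / 10.58 = 117 nm.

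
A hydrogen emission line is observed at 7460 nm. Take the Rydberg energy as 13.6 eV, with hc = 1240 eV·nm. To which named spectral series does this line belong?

Pfund

ΔE = 1240/7460 = 0.1662 eV.
This matches 13.6 × (1/5² − 1/6²), so n_f = 5: the Pfund series.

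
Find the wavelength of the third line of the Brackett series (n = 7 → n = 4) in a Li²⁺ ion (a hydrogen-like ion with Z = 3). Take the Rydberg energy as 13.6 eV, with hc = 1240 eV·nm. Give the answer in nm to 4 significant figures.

240.7 nm

The Brackett series terminates on n_f = 4; the third line has n_i = 4+3 = 7.
ΔE = 122.4 × (1/4² − 1/7²) = 5.152 eV.
λ = 1240 / 5.152 = 240.7 nm.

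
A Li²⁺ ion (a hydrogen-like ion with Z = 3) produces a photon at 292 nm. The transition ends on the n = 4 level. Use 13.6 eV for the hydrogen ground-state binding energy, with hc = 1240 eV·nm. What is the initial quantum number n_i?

The photon energy is ΔE = hc/λ = 1240 / 292 = 4.247 eV.
With Z = 3, ΔE = 122.4 × (1/n_f² − 1/n_i²), so 1/n_f² − 1/n_i² = 0.03469.
With n_f = 4: 1/n_i² = 1/16 − 0.03469 = 0.02781, so n_i ≈ 6.00.

n_i = 6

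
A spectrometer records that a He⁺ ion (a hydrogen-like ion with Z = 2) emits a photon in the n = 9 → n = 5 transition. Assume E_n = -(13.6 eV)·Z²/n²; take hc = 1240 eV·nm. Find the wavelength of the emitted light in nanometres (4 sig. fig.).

For Z = 2 the level energies scale as Z², so the effective Rydberg energy is 13.6 × 4 = 54.40 eV.
ΔE = 54.40 × (1/5² − 1/9²) = 54.40 × 0.02765 = 1.504 eV.
λ = hc/ΔE = 1240 / 1.504 = 824.3 nm.

824.3 nm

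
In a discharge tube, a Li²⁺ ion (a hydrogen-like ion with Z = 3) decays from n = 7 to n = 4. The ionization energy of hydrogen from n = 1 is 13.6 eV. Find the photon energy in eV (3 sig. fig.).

5.15 eV

The Bohr energies scale as Z², so for Z = 3: E_n = −122.4/n² eV.
E_7 = −122.4/49 = −2.498 eV and E_4 = −122.4/16 = −7.650 eV.
The photon energy is |E_7 − E_4| = 5.15 eV.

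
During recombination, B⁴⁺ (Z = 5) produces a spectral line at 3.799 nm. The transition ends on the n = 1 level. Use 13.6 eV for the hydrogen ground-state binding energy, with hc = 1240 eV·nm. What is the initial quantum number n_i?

n_i = 5

The photon energy is ΔE = hc/λ = 1240 / 3.799 = 326.4 eV.
With Z = 5, ΔE = 340.0 × (1/n_f² − 1/n_i²), so 1/n_f² − 1/n_i² = 0.9600.
With n_f = 1: 1/n_i² = 1/1 − 0.9600 = 0.04000, so n_i ≈ 5.00.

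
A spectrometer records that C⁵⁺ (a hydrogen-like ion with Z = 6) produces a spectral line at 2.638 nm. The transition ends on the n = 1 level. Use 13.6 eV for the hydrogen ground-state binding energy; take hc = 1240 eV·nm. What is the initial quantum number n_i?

The photon energy is ΔE = hc/λ = 1240 / 2.638 = 470.1 eV.
With Z = 6, ΔE = 489.6 × (1/n_f² − 1/n_i²), so 1/n_f² − 1/n_i² = 0.9601.
With n_f = 1: 1/n_i² = 1/1 − 0.9601 = 0.03992, so n_i ≈ 5.00.

n_i = 5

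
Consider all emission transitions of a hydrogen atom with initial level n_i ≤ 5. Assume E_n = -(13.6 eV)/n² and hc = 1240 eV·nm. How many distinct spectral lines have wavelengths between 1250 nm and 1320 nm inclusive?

Enumerate all n_i → n_f pairs with 1 ≤ n_f < n_i ≤ 5 and compute λ = 1240 / [13.6·1·(1/n_f² − 1/n_i²)].
Lines falling in [1250, 1320] nm: 5→3 (1282 nm).

1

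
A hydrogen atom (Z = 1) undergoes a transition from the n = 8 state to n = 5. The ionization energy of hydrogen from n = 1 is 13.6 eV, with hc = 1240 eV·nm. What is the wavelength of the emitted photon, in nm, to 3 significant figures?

3740 nm

ΔE = 13.60 × (1/5² − 1/8²) = 13.60 × 0.02438 = 0.3315 eV.
λ = hc/ΔE = 1240 / 0.3315 = 3740 nm.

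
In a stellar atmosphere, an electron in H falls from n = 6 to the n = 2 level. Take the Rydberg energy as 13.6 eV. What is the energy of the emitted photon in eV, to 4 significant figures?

3.022 eV

E_6 = −13.60/36 = −0.3778 eV and E_2 = −13.60/4 = −3.400 eV.
The photon energy is |E_6 − E_2| = 3.022 eV.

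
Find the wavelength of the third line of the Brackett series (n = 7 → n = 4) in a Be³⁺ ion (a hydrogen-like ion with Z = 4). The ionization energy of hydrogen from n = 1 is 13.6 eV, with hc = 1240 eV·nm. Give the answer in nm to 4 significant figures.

The Brackett series terminates on n_f = 4; the third line has n_i = 4+3 = 7.
ΔE = 217.6 × (1/4² − 1/7²) = 9.159 eV.
λ = 1240 / 9.159 = 135.4 nm.

135.4 nm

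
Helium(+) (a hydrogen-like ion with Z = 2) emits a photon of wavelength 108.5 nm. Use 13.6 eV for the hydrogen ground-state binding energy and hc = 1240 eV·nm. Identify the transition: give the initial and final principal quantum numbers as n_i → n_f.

The photon energy is ΔE = hc/λ = 1240 / 108.5 = 11.43 eV.
With Z = 2, ΔE = 54.40 × (1/n_f² − 1/n_i²), so 1/n_f² − 1/n_i² = 0.2101.
Trying n_f = 2 gives 1/n_i² = 0.03992, i.e. n_i ≈ 5; this pair matches.

n_i = 5, n_f = 2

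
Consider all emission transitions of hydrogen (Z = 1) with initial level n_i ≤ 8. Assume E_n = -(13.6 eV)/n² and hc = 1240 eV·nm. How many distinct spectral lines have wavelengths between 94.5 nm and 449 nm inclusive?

Enumerate all n_i → n_f pairs with 1 ≤ n_f < n_i ≤ 8 and compute λ = 1240 / [13.6·1·(1/n_f² − 1/n_i²)].
Lines falling in [94.5, 449] nm: 5→1 (94.98 nm), 4→1 (97.25 nm), 3→1 (102.6 nm), 2→1 (121.6 nm), 8→2 (389.0 nm), 7→2 (397.1 nm), 6→2 (410.3 nm), 5→2 (434.2 nm).

8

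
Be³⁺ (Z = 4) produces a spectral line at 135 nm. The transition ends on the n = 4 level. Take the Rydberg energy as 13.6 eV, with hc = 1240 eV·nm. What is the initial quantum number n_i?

The photon energy is ΔE = hc/λ = 1240 / 135 = 9.185 eV.
With Z = 4, ΔE = 217.6 × (1/n_f² − 1/n_i²), so 1/n_f² − 1/n_i² = 0.04221.
With n_f = 4: 1/n_i² = 1/16 − 0.04221 = 0.02029, so n_i ≈ 7.02.

n_i = 7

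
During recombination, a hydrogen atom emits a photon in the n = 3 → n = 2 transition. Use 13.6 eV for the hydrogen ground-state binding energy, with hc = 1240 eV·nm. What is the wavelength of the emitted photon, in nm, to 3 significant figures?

656 nm

ΔE = 13.60 × (1/2² − 1/3²) = 13.60 × 0.1389 = 1.889 eV.
λ = hc/ΔE = 1240 / 1.889 = 656 nm.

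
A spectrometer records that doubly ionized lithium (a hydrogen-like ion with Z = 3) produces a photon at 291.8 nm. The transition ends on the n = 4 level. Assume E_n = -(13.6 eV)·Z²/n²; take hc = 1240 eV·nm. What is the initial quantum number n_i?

The photon energy is ΔE = hc/λ = 1240 / 291.8 = 4.249 eV.
With Z = 3, ΔE = 122.4 × (1/n_f² − 1/n_i²), so 1/n_f² − 1/n_i² = 0.03472.
With n_f = 4: 1/n_i² = 1/16 − 0.03472 = 0.02778, so n_i ≈ 6.00.

n_i = 6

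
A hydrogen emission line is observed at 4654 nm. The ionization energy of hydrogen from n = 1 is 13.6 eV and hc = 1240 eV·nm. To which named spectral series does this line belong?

ΔE = 1240/4654 = 0.2664 eV.
This matches 13.6 × (1/5² − 1/7²), so n_f = 5: the Pfund series.

Pfund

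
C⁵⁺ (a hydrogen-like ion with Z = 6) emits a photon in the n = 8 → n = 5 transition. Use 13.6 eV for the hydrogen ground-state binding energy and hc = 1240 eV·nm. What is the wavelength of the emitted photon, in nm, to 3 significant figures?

For Z = 6 the level energies scale as Z², so the effective Rydberg energy is 13.6 × 36 = 489.6 eV.
ΔE = 489.6 × (1/5² − 1/8²) = 489.6 × 0.02438 = 11.93 eV.
λ = hc/ΔE = 1240 / 11.93 = 104 nm.

104 nm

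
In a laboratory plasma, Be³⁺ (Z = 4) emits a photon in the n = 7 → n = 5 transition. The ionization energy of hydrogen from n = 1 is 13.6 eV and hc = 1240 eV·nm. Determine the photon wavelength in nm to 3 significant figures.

291 nm

For Z = 4 the level energies scale as Z², so the effective Rydberg energy is 13.6 × 16 = 217.6 eV.
ΔE = 217.6 × (1/5² − 1/7²) = 217.6 × 0.01959 = 4.263 eV.
λ = hc/ΔE = 1240 / 4.263 = 291 nm.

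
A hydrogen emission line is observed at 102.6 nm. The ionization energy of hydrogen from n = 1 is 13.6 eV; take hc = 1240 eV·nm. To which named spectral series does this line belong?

ΔE = 1240/102.6 = 12.09 eV.
This matches 13.6 × (1/1² − 1/3²), so n_f = 1: the Lyman series.

Lyman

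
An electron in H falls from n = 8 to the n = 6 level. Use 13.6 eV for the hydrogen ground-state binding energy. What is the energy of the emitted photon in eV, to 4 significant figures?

E_8 = −13.60/64 = −0.2125 eV and E_6 = −13.60/36 = −0.3778 eV.
The photon energy is |E_8 − E_6| = 0.1653 eV.

0.1653 eV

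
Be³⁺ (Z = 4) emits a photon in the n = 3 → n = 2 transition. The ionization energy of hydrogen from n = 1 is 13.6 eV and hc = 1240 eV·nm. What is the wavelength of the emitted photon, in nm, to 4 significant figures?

41.03 nm

For Z = 4 the level energies scale as Z², so the effective Rydberg energy is 13.6 × 16 = 217.6 eV.
ΔE = 217.6 × (1/2² − 1/3²) = 217.6 × 0.1389 = 30.22 eV.
λ = hc/ΔE = 1240 / 30.22 = 41.03 nm.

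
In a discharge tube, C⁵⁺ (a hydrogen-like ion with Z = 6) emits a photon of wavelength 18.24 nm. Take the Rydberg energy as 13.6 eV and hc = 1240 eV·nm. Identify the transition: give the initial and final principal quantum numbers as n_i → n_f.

n_i = 3, n_f = 2

The photon energy is ΔE = hc/λ = 1240 / 18.24 = 67.98 eV.
With Z = 6, ΔE = 489.6 × (1/n_f² − 1/n_i²), so 1/n_f² − 1/n_i² = 0.1389.
Trying n_f = 2 gives 1/n_i² = 0.1111, i.e. n_i ≈ 3; this pair matches.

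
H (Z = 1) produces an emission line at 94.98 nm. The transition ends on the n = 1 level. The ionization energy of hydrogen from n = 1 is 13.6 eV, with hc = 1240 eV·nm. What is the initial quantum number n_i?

The photon energy is ΔE = hc/λ = 1240 / 94.98 = 13.06 eV.
With Z = 1, ΔE = 13.60 × (1/n_f² − 1/n_i²), so 1/n_f² − 1/n_i² = 0.9600.
With n_f = 1: 1/n_i² = 1/1 − 0.9600 = 0.04005, so n_i ≈ 5.00.

n_i = 5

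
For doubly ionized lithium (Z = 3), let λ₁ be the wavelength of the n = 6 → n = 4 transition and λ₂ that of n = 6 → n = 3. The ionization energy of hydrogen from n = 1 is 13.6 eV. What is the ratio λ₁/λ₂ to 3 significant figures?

2.40

λ ∝ 1/ΔE ∝ 1/(1/n_f² − 1/n_i²), and the Z² and hc factors cancel in the ratio.
λ₁/λ₂ = (1/3² − 1/6²)/(1/4² − 1/6²) = 0.08333/0.03472 = 2.40.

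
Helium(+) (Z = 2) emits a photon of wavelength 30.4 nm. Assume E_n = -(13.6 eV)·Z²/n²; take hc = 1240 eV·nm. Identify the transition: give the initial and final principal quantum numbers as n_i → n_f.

n_i = 2, n_f = 1

The photon energy is ΔE = hc/λ = 1240 / 30.4 = 40.79 eV.
With Z = 2, ΔE = 54.40 × (1/n_f² − 1/n_i²), so 1/n_f² − 1/n_i² = 0.7498.
Trying n_f = 1 gives 1/n_i² = 0.2502, i.e. n_i ≈ 2; this pair matches.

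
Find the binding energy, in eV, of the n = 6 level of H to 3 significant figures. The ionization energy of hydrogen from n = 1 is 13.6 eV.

E_6 = −13.60/36 = −0.378 eV, so ionization (to E = 0) requires 0.378 eV.

0.378 eV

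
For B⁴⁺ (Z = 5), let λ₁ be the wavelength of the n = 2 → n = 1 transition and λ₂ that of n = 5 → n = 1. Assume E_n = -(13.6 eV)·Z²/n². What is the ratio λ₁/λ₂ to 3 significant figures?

1.28

λ ∝ 1/ΔE ∝ 1/(1/n_f² − 1/n_i²), and the Z² and hc factors cancel in the ratio.
λ₁/λ₂ = (1/1² − 1/5²)/(1/1² − 1/2²) = 0.9600/0.7500 = 1.28.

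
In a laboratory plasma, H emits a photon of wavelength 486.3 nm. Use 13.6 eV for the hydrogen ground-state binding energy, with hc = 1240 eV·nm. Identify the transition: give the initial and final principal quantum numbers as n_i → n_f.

n_i = 4, n_f = 2

The photon energy is ΔE = hc/λ = 1240 / 486.3 = 2.550 eV.
With Z = 1, ΔE = 13.60 × (1/n_f² − 1/n_i²), so 1/n_f² − 1/n_i² = 0.1875.
Trying n_f = 2 gives 1/n_i² = 0.06251, i.e. n_i ≈ 4; this pair matches.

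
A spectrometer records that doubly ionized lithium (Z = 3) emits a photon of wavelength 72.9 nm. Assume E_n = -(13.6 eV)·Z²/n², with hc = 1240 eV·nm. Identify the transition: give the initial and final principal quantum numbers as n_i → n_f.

n_i = 3, n_f = 2

The photon energy is ΔE = hc/λ = 1240 / 72.9 = 17.01 eV.
With Z = 3, ΔE = 122.4 × (1/n_f² − 1/n_i²), so 1/n_f² − 1/n_i² = 0.1390.
Trying n_f = 2 gives 1/n_i² = 0.1110, i.e. n_i ≈ 3; this pair matches.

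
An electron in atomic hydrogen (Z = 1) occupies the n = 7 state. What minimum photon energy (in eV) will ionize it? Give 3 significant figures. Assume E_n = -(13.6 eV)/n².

E_7 = −13.60/49 = −0.278 eV, so ionization (to E = 0) requires 0.278 eV.

0.278 eV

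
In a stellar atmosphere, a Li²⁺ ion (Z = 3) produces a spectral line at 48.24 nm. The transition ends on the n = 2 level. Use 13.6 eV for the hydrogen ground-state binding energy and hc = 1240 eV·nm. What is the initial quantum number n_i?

n_i = 5

The photon energy is ΔE = hc/λ = 1240 / 48.24 = 25.70 eV.
With Z = 3, ΔE = 122.4 × (1/n_f² − 1/n_i²), so 1/n_f² − 1/n_i² = 0.2100.
With n_f = 2: 1/n_i² = 1/4 − 0.2100 = 0.03999, so n_i ≈ 5.00.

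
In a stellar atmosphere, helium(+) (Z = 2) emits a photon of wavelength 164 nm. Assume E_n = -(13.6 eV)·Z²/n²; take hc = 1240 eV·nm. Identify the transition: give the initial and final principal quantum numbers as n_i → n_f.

The photon energy is ΔE = hc/λ = 1240 / 164 = 7.561 eV.
With Z = 2, ΔE = 54.40 × (1/n_f² − 1/n_i²), so 1/n_f² − 1/n_i² = 0.1390.
Trying n_f = 2 gives 1/n_i² = 0.1110, i.e. n_i ≈ 3; this pair matches.

n_i = 3, n_f = 2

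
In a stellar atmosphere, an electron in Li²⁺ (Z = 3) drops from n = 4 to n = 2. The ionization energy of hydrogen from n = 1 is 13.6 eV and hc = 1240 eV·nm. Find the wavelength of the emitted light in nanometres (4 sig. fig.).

54.03 nm

For Z = 3 the level energies scale as Z², so the effective Rydberg energy is 13.6 × 9 = 122.4 eV.
ΔE = 122.4 × (1/2² − 1/4²) = 122.4 × 0.1875 = 22.95 eV.
λ = hc/ΔE = 1240 / 22.95 = 54.03 nm.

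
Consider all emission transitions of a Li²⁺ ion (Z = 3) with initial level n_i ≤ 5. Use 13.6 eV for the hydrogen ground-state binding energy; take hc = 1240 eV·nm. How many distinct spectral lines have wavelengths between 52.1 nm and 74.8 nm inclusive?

2

Enumerate all n_i → n_f pairs with 1 ≤ n_f < n_i ≤ 5 and compute λ = 1240 / [13.6·9·(1/n_f² − 1/n_i²)].
Lines falling in [52.1, 74.8] nm: 4→2 (54.03 nm), 3→2 (72.94 nm).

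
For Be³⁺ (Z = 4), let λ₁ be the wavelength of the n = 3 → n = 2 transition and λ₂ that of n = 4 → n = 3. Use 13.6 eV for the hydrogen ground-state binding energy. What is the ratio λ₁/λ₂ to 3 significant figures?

0.350

λ ∝ 1/ΔE ∝ 1/(1/n_f² − 1/n_i²), and the Z² and hc factors cancel in the ratio.
λ₁/λ₂ = (1/3² − 1/4²)/(1/2² − 1/3²) = 0.04861/0.1389 = 0.350.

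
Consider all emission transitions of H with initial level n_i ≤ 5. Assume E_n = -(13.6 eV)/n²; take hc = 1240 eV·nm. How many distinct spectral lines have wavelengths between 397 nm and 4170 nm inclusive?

Enumerate all n_i → n_f pairs with 1 ≤ n_f < n_i ≤ 5 and compute λ = 1240 / [13.6·1·(1/n_f² − 1/n_i²)].
Lines falling in [397, 4170] nm: 5→2 (434.2 nm), 4→2 (486.3 nm), 3→2 (656.5 nm), 5→3 (1282 nm), 4→3 (1876 nm), 5→4 (4052 nm).

6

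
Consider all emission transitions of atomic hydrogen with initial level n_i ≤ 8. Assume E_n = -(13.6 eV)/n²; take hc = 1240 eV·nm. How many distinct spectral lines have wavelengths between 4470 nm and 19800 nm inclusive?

5

Enumerate all n_i → n_f pairs with 1 ≤ n_f < n_i ≤ 8 and compute λ = 1240 / [13.6·1·(1/n_f² − 1/n_i²)].
Lines falling in [4470, 19800] nm: 7→5 (4654 nm), 6→5 (7460 nm), 8→6 (7503 nm), 7→6 (12370 nm), 8→7 (19060 nm).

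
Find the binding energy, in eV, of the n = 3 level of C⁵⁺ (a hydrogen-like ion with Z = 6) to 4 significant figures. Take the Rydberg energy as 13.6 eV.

E_n = −13.6 Z²/n² = −489.6/n² eV for Z = 6.
E_3 = −489.6/9 = −54.40 eV, so ionization (to E = 0) requires 54.40 eV.

54.40 eV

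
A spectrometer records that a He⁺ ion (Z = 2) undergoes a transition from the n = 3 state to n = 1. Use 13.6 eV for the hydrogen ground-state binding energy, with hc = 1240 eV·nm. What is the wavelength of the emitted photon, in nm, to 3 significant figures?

For Z = 2 the level energies scale as Z², so the effective Rydberg energy is 13.6 × 4 = 54.40 eV.
ΔE = 54.40 × (1/1² − 1/3²) = 54.40 × 0.8889 = 48.36 eV.
λ = hc/ΔE = 1240 / 48.36 = 25.6 nm.

25.6 nm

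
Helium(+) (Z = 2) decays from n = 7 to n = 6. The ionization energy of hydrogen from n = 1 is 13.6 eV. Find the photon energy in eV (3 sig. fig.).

0.401 eV

The Bohr energies scale as Z², so for Z = 2: E_n = −54.40/n² eV.
E_7 = −54.40/49 = −1.110 eV and E_6 = −54.40/36 = −1.511 eV.
The photon energy is |E_7 − E_6| = 0.401 eV.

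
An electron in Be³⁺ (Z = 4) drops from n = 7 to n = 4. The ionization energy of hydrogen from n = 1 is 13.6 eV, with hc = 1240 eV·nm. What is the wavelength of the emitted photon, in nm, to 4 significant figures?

For Z = 4 the level energies scale as Z², so the effective Rydberg energy is 13.6 × 16 = 217.6 eV.
ΔE = 217.6 × (1/4² − 1/7²) = 217.6 × 0.04209 = 9.159 eV.
λ = hc/ΔE = 1240 / 9.159 = 135.4 nm.

135.4 nm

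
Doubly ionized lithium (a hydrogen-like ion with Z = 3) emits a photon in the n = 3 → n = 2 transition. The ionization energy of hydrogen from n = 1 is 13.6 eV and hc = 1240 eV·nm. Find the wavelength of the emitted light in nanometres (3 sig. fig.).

For Z = 3 the level energies scale as Z², so the effective Rydberg energy is 13.6 × 9 = 122.4 eV.
ΔE = 122.4 × (1/2² − 1/3²) = 122.4 × 0.1389 = 17.00 eV.
λ = hc/ΔE = 1240 / 17.00 = 72.9 nm.

72.9 nm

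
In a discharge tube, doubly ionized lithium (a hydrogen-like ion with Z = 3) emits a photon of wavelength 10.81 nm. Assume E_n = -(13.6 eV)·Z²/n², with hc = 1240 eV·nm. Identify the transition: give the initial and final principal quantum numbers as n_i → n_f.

n_i = 4, n_f = 1

The photon energy is ΔE = hc/λ = 1240 / 10.81 = 114.7 eV.
With Z = 3, ΔE = 122.4 × (1/n_f² − 1/n_i²), so 1/n_f² − 1/n_i² = 0.9372.
Trying n_f = 1 gives 1/n_i² = 0.06284, i.e. n_i ≈ 4; this pair matches.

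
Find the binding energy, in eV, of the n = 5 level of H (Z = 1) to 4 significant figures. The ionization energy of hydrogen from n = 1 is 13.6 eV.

0.5440 eV

E_5 = −13.60/25 = −0.5440 eV, so ionization (to E = 0) requires 0.5440 eV.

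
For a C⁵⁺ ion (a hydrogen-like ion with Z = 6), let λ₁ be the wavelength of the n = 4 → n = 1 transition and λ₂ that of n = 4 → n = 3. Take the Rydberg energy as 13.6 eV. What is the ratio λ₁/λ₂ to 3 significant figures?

0.0519

λ ∝ 1/ΔE ∝ 1/(1/n_f² − 1/n_i²), and the Z² and hc factors cancel in the ratio.
λ₁/λ₂ = (1/3² − 1/4²)/(1/1² − 1/4²) = 0.04861/0.9375 = 0.0519.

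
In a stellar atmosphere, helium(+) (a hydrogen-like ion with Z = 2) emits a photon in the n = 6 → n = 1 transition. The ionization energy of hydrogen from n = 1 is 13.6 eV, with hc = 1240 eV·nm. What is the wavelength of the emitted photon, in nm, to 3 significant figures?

For Z = 2 the level energies scale as Z², so the effective Rydberg energy is 13.6 × 4 = 54.40 eV.
ΔE = 54.40 × (1/1² − 1/6²) = 54.40 × 0.9722 = 52.89 eV.
λ = hc/ΔE = 1240 / 52.89 = 23.4 nm.

23.4 nm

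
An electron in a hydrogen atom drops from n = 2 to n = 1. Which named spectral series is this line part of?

The series is set by the lower level: n_f = 1 is the Lyman series.

Lyman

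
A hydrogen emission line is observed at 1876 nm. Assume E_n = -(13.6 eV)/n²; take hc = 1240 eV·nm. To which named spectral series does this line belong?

ΔE = 1240/1876 = 0.6610 eV.
This matches 13.6 × (1/3² − 1/4²), so n_f = 3: the Paschen series.

Paschen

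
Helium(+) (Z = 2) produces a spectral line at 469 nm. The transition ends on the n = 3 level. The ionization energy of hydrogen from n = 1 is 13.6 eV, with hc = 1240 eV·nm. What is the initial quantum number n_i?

n_i = 4

The photon energy is ΔE = hc/λ = 1240 / 469 = 2.644 eV.
With Z = 2, ΔE = 54.40 × (1/n_f² − 1/n_i²), so 1/n_f² − 1/n_i² = 0.04860.
With n_f = 3: 1/n_i² = 1/9 − 0.04860 = 0.06251, so n_i ≈ 4.00.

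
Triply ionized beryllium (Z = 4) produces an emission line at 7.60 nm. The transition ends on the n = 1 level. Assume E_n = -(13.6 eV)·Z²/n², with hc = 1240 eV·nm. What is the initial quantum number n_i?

The photon energy is ΔE = hc/λ = 1240 / 7.60 = 163.2 eV.
With Z = 4, ΔE = 217.6 × (1/n_f² − 1/n_i²), so 1/n_f² − 1/n_i² = 0.7498.
With n_f = 1: 1/n_i² = 1/1 − 0.7498 = 0.2502, so n_i ≈ 2.00.

n_i = 2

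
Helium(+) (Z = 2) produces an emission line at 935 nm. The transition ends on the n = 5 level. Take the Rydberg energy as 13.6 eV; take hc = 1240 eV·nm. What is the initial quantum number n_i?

The photon energy is ΔE = hc/λ = 1240 / 935 = 1.326 eV.
With Z = 2, ΔE = 54.40 × (1/n_f² − 1/n_i²), so 1/n_f² − 1/n_i² = 0.02438.
With n_f = 5: 1/n_i² = 1/25 − 0.02438 = 0.01562, so n_i ≈ 8.00.

n_i = 8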